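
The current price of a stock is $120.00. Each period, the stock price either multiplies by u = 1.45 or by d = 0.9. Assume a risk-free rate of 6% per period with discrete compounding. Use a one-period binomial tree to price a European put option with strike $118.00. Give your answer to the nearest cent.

Risk-neutral probability p = (1 + 0.06 − 0.9)/(1.45 − 0.9) = 0.1600/0.5500 = 0.2909
Terminal stock prices: S_u = 174, S_d = 108
Terminal payoffs (K − S): max(-56, 0) = 0, max(10, 0) = 10
Node 0 (S = 120): V_0 = 1/1.06·[0.2909·0.0000 + 0.7091·10.0000] = 6.6895

$6.69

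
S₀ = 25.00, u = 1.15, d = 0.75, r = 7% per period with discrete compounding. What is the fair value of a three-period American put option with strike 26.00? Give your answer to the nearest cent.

Risk-neutral probability p = (1 + 0.07 − 0.75)/(1.15 − 0.75) = 0.3200/0.4000 = 0.8000
Terminal stock prices: S_uuu = 38.02, S_uud = 24.8, S_udd = 16.17, S_ddd = 10.55
Terminal payoffs (K − S): max(-12.02, 0) = 0, max(1.203, 0) = 1.203, max(9.828, 0) = 9.828, max(15.45, 0) = 15.45
Node uu (S = 33.06): continuation = 1/1.07·[0.8000·0.0000 + 0.2000·1.2031] = 0.2249; exercise value = 0.0000 ≤ continuation, so V_uu = 0.2249
Node ud (S = 21.56): continuation = 1/1.07·[0.8000·1.2031 + 0.2000·9.8281] = 2.7366; exercise value = 4.4375 > continuation, so V_ud = 4.4375 (exercise)
Node dd (S = 14.06): continuation = 1/1.07·[0.8000·9.8281 + 0.2000·15.4531] = 10.2366; exercise value = 11.9375 > continuation, so V_dd = 11.9375 (exercise)
Node u (S = 28.75): continuation = 1/1.07·[0.8000·0.2249 + 0.2000·4.4375] = 0.9976; exercise value = 0.0000 ≤ continuation, so V_u = 0.9976
Node d (S = 18.75): continuation = 1/1.07·[0.8000·4.4375 + 0.2000·11.9375] = 5.5491; exercise value = 7.2500 > continuation, so V_d = 7.2500 (exercise)
Node 0 (S = 25): continuation = 1/1.07·[0.8000·0.9976 + 0.2000·7.2500] = 2.1010; exercise value = 1.0000 ≤ continuation, so V_0 = 2.1010

2.10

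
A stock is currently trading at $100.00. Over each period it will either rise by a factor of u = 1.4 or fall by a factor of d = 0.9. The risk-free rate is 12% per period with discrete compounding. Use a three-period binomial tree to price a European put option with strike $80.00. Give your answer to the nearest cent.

$0.89

Risk-neutral probability p = (1 + 0.12 − 0.9)/(1.4 − 0.9) = 0.2200/0.5000 = 0.4400
Terminal stock prices: S_uuu = 274.4, S_uud = 176.4, S_udd = 113.4, S_ddd = 72.9
Terminal payoffs (K − S): max(-194.4, 0) = 0, max(-96.4, 0) = 0, max(-33.4, 0) = 0, max(7.1, 0) = 7.1
Node uu (S = 196): V_uu = 1/1.12·[0.4400·0.0000 + 0.5600·0.0000] = 0.0000
Node ud (S = 126): V_ud = 1/1.12·[0.4400·0.0000 + 0.5600·0.0000] = 0.0000
Node dd (S = 81): V_dd = 1/1.12·[0.4400·0.0000 + 0.5600·7.1000] = 3.5500
Node u (S = 140): V_u = 1/1.12·[0.4400·0.0000 + 0.5600·0.0000] = 0.0000
Node d (S = 90): V_d = 1/1.12·[0.4400·0.0000 + 0.5600·3.5500] = 1.7750
Node 0 (S = 100): V_0 = 1/1.12·[0.4400·0.0000 + 0.5600·1.7750] = 0.8875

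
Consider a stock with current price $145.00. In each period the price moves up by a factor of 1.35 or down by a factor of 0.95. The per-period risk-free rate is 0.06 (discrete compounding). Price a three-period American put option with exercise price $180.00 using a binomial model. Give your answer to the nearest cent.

Risk-neutral probability p = (1 + 0.06 − 0.95)/(1.35 − 0.95) = 0.1100/0.4000 = 0.2750
Terminal stock prices: S_uuu = 356.8, S_uud = 251, S_udd = 176.7, S_ddd = 124.3
Terminal payoffs (K − S): max(-176.8, 0) = 0, max(-71.05, 0) = 0, max(3.336, 0) = 3.336, max(55.68, 0) = 55.68
Node uu (S = 264.3): continuation = 1/1.06·[0.2750·0.0000 + 0.7250·0.0000] = 0.0000; exercise value = 0.0000 ≤ continuation, so V_uu = 0.0000
Node ud (S = 186): continuation = 1/1.06·[0.2750·0.0000 + 0.7250·3.3356] = 2.2814; exercise value = 0.0000 ≤ continuation, so V_ud = 2.2814
Node dd (S = 130.9): continuation = 1/1.06·[0.2750·3.3356 + 0.7250·55.6806] = 38.9488; exercise value = 49.1375 > continuation, so V_dd = 49.1375 (exercise)
Node u (S = 195.8): continuation = 1/1.06·[0.2750·0.0000 + 0.7250·2.2814] = 1.5604; exercise value = 0.0000 ≤ continuation, so V_u = 1.5604
Node d (S = 137.8): continuation = 1/1.06·[0.2750·2.2814 + 0.7250·49.1375] = 34.2001; exercise value = 42.2500 > continuation, so V_d = 42.2500 (exercise)
Node 0 (S = 145): continuation = 1/1.06·[0.2750·1.5604 + 0.7250·42.2500] = 29.3022; exercise value = 35.0000 > continuation, so V_0 = 35.0000 (exercise)

$35.00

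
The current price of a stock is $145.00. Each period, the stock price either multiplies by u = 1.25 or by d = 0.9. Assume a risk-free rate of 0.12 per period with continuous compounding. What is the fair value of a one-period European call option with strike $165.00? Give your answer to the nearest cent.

$9.37

Risk-neutral probability p = (e^0.12 − 0.9)/(1.25 − 0.9) = 0.2275/0.3500 = 0.6500
Terminal stock prices: S_u = 181.2, S_d = 130.5
Terminal payoffs (S − K): max(16.25, 0) = 16.25, max(-34.5, 0) = 0
Node 0 (S = 145): V_0 = e^(−0.12)·[0.6500·16.2500 + 0.3500·0.0000] = 9.3680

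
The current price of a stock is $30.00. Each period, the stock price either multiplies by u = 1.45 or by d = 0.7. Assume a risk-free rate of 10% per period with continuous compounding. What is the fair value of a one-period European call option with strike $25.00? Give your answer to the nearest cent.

$9.04

Risk-neutral probability p = (e^0.1 − 0.7)/(1.45 − 0.7) = 0.4052/0.7500 = 0.5402
Terminal stock prices: S_u = 43.5, S_d = 21
Terminal payoffs (S − K): max(18.5, 0) = 18.5, max(-4, 0) = 0
Node 0 (S = 30): V_0 = e^(−0.1)·[0.5402·18.5000 + 0.4598·0.0000] = 9.0431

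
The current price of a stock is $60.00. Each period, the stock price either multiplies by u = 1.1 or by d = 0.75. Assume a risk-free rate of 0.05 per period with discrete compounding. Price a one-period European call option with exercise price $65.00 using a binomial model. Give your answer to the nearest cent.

Risk-neutral probability p = (1 + 0.05 − 0.75)/(1.1 − 0.75) = 0.3000/0.3500 = 0.8571
Terminal stock prices: S_u = 66, S_d = 45
Terminal payoffs (S − K): max(1, 0) = 1, max(-20, 0) = 0
Node 0 (S = 60): V_0 = 1/1.05·[0.8571·1.0000 + 0.1429·0.0000] = 0.8163

$0.82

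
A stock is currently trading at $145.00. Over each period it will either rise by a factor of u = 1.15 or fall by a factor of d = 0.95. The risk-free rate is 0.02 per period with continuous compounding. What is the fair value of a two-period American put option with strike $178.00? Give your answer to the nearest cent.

$33.00

Risk-neutral probability p = (e^0.02 − 0.95)/(1.15 − 0.95) = 0.0702/0.2000 = 0.3510
Terminal stock prices: S_uu = 191.8, S_ud = 158.4, S_dd = 130.9
Terminal payoffs (K − S): max(-13.76, 0) = 0, max(19.59, 0) = 19.59, max(47.14, 0) = 47.14
Node u (S = 166.8): continuation = e^(−0.02)·[0.3510·0.0000 + 0.6490·19.5875] = 12.4604; exercise value = 11.2500 ≤ continuation, so V_u = 12.4604
Node d (S = 137.8): continuation = e^(−0.02)·[0.3510·19.5875 + 0.6490·47.1375] = 36.7254; exercise value = 40.2500 > continuation, so V_d = 40.2500 (exercise)
Node 0 (S = 145): continuation = e^(−0.02)·[0.3510·12.4604 + 0.6490·40.2500] = 29.8918; exercise value = 33.0000 > continuation, so V_0 = 33.0000 (exercise)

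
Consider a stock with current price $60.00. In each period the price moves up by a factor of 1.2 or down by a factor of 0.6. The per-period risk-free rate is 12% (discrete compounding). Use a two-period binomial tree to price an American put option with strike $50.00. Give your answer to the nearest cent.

Risk-neutral probability p = (1 + 0.12 − 0.6)/(1.2 − 0.6) = 0.5200/0.6000 = 0.8667
Terminal stock prices: S_uu = 86.4, S_ud = 43.2, S_dd = 21.6
Terminal payoffs (K − S): max(-36.4, 0) = 0, max(6.8, 0) = 6.8, max(28.4, 0) = 28.4
Node u (S = 72): continuation = 1/1.12·[0.8667·0.0000 + 0.1333·6.8000] = 0.8095; exercise value = 0.0000 ≤ continuation, so V_u = 0.8095
Node d (S = 36): continuation = 1/1.12·[0.8667·6.8000 + 0.1333·28.4000] = 8.6429; exercise value = 14.0000 > continuation, so V_d = 14.0000 (exercise)
Node 0 (S = 60): continuation = 1/1.12·[0.8667·0.8095 + 0.1333·14.0000] = 2.2931; exercise value = 0.0000 ≤ continuation, so V_0 = 2.2931

$2.29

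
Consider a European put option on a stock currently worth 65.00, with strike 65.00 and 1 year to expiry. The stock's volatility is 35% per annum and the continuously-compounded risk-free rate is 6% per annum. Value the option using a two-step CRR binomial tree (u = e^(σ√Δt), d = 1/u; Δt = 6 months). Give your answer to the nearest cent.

5.99

CRR parameters: u = e^(σ√Δt) = e^(0.35·√0.5) = 1.2808, d = 1/u = 0.7808
Per-period rate: rΔt = 0.06·0.5 = 0.03, so R = e^0.03 = 1.0305
Risk-neutral probability p = (e^0.03 − 0.7808)/(1.2808 − 0.7808) = 0.2497/0.5000 = 0.4993
Terminal stock prices: S_uu = 106.6, S_ud = 65, S_dd = 39.62
Terminal payoffs (K − S): max(-41.63, 0) = 0, max(0, 0) = 0, max(25.38, 0) = 25.38
Node u (S = 83.25): V_u = e^(−0.03)·[0.4993·0.0000 + 0.5007·0.0000] = 0.0000
Node d (S = 50.75): V_d = e^(−0.03)·[0.4993·0.0000 + 0.5007·25.3769] = 12.3296
Node 0 (S = 65): V_0 = e^(−0.03)·[0.4993·0.0000 + 0.5007·12.3296] = 5.9904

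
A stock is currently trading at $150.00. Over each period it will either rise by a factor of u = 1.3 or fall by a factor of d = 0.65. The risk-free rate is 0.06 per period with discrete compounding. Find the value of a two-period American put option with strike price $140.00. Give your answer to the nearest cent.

Risk-neutral probability p = (1 + 0.06 − 0.65)/(1.3 − 0.65) = 0.4100/0.6500 = 0.6308
Terminal stock prices: S_uu = 253.5, S_ud = 126.8, S_dd = 63.38
Terminal payoffs (K − S): max(-113.5, 0) = 0, max(13.25, 0) = 13.25, max(76.62, 0) = 76.62
Node u (S = 195): continuation = 1/1.06·[0.6308·0.0000 + 0.3692·13.2500] = 4.6154; exercise value = 0.0000 ≤ continuation, so V_u = 4.6154
Node d (S = 97.5): continuation = 1/1.06·[0.6308·13.2500 + 0.3692·76.6250] = 34.5755; exercise value = 42.5000 > continuation, so V_d = 42.5000 (exercise)
Node 0 (S = 150): continuation = 1/1.06·[0.6308·4.6154 + 0.3692·42.5000] = 17.5505; exercise value = 0.0000 ≤ continuation, so V_0 = 17.5505

$17.55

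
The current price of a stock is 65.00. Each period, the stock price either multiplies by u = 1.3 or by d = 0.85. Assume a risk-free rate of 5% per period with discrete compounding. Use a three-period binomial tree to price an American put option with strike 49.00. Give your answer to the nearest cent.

1.35

Risk-neutral probability p = (1 + 0.05 − 0.85)/(1.3 − 0.85) = 0.2000/0.4500 = 0.4444
Terminal stock prices: S_uuu = 142.8, S_uud = 93.37, S_udd = 61.05, S_ddd = 39.92
Terminal payoffs (K − S): max(-93.81, 0) = 0, max(-44.37, 0) = 0, max(-12.05, 0) = 0, max(9.082, 0) = 9.082
Node uu (S = 109.9): continuation = 1/1.05·[0.4444·0.0000 + 0.5556·0.0000] = 0.0000; exercise value = 0.0000 ≤ continuation, so V_uu = 0.0000
Node ud (S = 71.83): continuation = 1/1.05·[0.4444·0.0000 + 0.5556·0.0000] = 0.0000; exercise value = 0.0000 ≤ continuation, so V_ud = 0.0000
Node dd (S = 46.96): continuation = 1/1.05·[0.4444·0.0000 + 0.5556·9.0819] = 4.8052; exercise value = 2.0375 ≤ continuation, so V_dd = 4.8052
Node u (S = 84.5): continuation = 1/1.05·[0.4444·0.0000 + 0.5556·0.0000] = 0.0000; exercise value = 0.0000 ≤ continuation, so V_u = 0.0000
Node d (S = 55.25): continuation = 1/1.05·[0.4444·0.0000 + 0.5556·4.8052] = 2.5424; exercise value = 0.0000 ≤ continuation, so V_d = 2.5424
Node 0 (S = 65): continuation = 1/1.05·[0.4444·0.0000 + 0.5556·2.5424] = 1.3452; exercise value = 0.0000 ≤ continuation, so V_0 = 1.3452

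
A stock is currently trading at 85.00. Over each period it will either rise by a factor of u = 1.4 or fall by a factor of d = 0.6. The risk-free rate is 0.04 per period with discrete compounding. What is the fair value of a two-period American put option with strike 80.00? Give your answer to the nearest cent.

14.52

Risk-neutral probability p = (1 + 0.04 − 0.6)/(1.4 − 0.6) = 0.4400/0.8000 = 0.5500
Terminal stock prices: S_uu = 166.6, S_ud = 71.4, S_dd = 30.6
Terminal payoffs (K − S): max(-86.6, 0) = 0, max(8.6, 0) = 8.6, max(49.4, 0) = 49.4
Node u (S = 119): continuation = 1/1.04·[0.5500·0.0000 + 0.4500·8.6000] = 3.7212; exercise value = 0.0000 ≤ continuation, so V_u = 3.7212
Node d (S = 51): continuation = 1/1.04·[0.5500·8.6000 + 0.4500·49.4000] = 25.9231; exercise value = 29.0000 > continuation, so V_d = 29.0000 (exercise)
Node 0 (S = 85): continuation = 1/1.04·[0.5500·3.7212 + 0.4500·29.0000] = 14.5160; exercise value = 0.0000 ≤ continuation, so V_0 = 14.5160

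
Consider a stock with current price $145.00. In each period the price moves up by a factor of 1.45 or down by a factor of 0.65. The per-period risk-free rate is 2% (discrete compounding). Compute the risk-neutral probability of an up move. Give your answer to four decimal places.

Risk-neutral probability p = (1 + 0.02 − 0.65)/(1.45 − 0.65) = 0.3700/0.8000 = 0.4625

p = 0.4625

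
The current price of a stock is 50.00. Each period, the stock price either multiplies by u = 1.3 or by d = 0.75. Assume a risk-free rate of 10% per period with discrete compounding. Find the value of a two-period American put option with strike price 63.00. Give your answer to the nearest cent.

13.00

Risk-neutral probability p = (1 + 0.1 − 0.75)/(1.3 − 0.75) = 0.3500/0.5500 = 0.6364
Terminal stock prices: S_uu = 84.5, S_ud = 48.75, S_dd = 28.12
Terminal payoffs (K − S): max(-21.5, 0) = 0, max(14.25, 0) = 14.25, max(34.88, 0) = 34.88
Node u (S = 65): continuation = 1/1.1·[0.6364·0.0000 + 0.3636·14.2500] = 4.7107; exercise value = 0.0000 ≤ continuation, so V_u = 4.7107
Node d (S = 37.5): continuation = 1/1.1·[0.6364·14.2500 + 0.3636·34.8750] = 19.7727; exercise value = 25.5000 > continuation, so V_d = 25.5000 (exercise)
Node 0 (S = 50): continuation = 1/1.1·[0.6364·4.7107 + 0.3636·25.5000] = 11.1550; exercise value = 13.0000 > continuation, so V_0 = 13.0000 (exercise)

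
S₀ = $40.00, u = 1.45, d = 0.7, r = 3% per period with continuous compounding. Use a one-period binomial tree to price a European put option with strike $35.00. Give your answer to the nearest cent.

$3.80

Risk-neutral probability p = (e^0.03 − 0.7)/(1.45 − 0.7) = 0.3305/0.7500 = 0.4406
Terminal stock prices: S_u = 58, S_d = 28
Terminal payoffs (K − S): max(-23, 0) = 0, max(7, 0) = 7
Node 0 (S = 40): V_0 = e^(−0.03)·[0.4406·0.0000 + 0.5594·7.0000] = 3.8000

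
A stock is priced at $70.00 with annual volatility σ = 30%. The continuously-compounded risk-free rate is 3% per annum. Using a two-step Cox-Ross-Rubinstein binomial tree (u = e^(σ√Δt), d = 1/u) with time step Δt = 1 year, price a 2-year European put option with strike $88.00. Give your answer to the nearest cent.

CRR parameters: u = e^(σ√Δt) = e^(0.3·√1) = 1.3499, d = 1/u = 0.7408
Per-period rate: rΔt = 0.03·1 = 0.03, so R = e^0.03 = 1.0305
Risk-neutral probability p = (e^0.03 − 0.7408)/(1.3499 − 0.7408) = 0.2896/0.6090 = 0.4756
Terminal stock prices: S_uu = 127.5, S_ud = 70, S_dd = 38.42
Terminal payoffs (K − S): max(-39.55, 0) = 0, max(18, 0) = 18, max(49.58, 0) = 49.58
Node u (S = 94.49): V_u = e^(−0.03)·[0.4756·0.0000 + 0.5244·18.0000] = 9.1609
Node d (S = 51.86): V_d = e^(−0.03)·[0.4756·18.0000 + 0.5244·49.5832] = 33.5419
Node 0 (S = 70): V_0 = e^(−0.03)·[0.4756·9.1609 + 0.5244·33.5419] = 21.2986

$21.30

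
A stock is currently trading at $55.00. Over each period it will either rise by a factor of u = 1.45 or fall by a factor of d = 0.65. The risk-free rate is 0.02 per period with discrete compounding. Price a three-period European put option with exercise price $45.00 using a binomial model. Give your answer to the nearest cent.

$8.65

Risk-neutral probability p = (1 + 0.02 − 0.65)/(1.45 − 0.65) = 0.3700/0.8000 = 0.4625
Terminal stock prices: S_uuu = 167.7, S_uud = 75.16, S_udd = 33.69, S_ddd = 15.1
Terminal payoffs (K − S): max(-122.7, 0) = 0, max(-30.16, 0) = 0, max(11.31, 0) = 11.31, max(29.9, 0) = 29.9
Node uu (S = 115.6): V_uu = 1/1.02·[0.4625·0.0000 + 0.5375·0.0000] = 0.0000
Node ud (S = 51.84): V_ud = 1/1.02·[0.4625·0.0000 + 0.5375·11.3056] = 5.9576
Node dd (S = 23.24): V_dd = 1/1.02·[0.4625·11.3056 + 0.5375·29.8956] = 20.8801
Node u (S = 79.75): V_u = 1/1.02·[0.4625·0.0000 + 0.5375·5.9576] = 3.1394
Node d (S = 35.75): V_d = 1/1.02·[0.4625·5.9576 + 0.5375·20.8801] = 13.7044
Node 0 (S = 55): V_0 = 1/1.02·[0.4625·3.1394 + 0.5375·13.7044] = 8.6452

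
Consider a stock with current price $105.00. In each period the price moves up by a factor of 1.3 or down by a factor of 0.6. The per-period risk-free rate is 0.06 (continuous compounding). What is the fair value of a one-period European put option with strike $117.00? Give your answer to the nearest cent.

$17.30

Risk-neutral probability p = (e^0.06 − 0.6)/(1.3 − 0.6) = 0.4618/0.7000 = 0.6598
Terminal stock prices: S_u = 136.5, S_d = 63
Terminal payoffs (K − S): max(-19.5, 0) = 0, max(54, 0) = 54
Node 0 (S = 105): V_0 = e^(−0.06)·[0.6598·0.0000 + 0.3402·54.0000] = 17.3027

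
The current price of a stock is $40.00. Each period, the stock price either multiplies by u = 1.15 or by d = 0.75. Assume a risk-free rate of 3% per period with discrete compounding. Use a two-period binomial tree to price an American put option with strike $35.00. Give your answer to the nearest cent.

Risk-neutral probability p = (1 + 0.03 − 0.75)/(1.15 − 0.75) = 0.2800/0.4000 = 0.7000
Terminal stock prices: S_uu = 52.9, S_ud = 34.5, S_dd = 22.5
Terminal payoffs (K − S): max(-17.9, 0) = 0, max(0.5, 0) = 0.5, max(12.5, 0) = 12.5
Node u (S = 46): continuation = 1/1.03·[0.7000·0.0000 + 0.3000·0.5000] = 0.1456; exercise value = 0.0000 ≤ continuation, so V_u = 0.1456
Node d (S = 30): continuation = 1/1.03·[0.7000·0.5000 + 0.3000·12.5000] = 3.9806; exercise value = 5.0000 > continuation, so V_d = 5.0000 (exercise)
Node 0 (S = 40): continuation = 1/1.03·[0.7000·0.1456 + 0.3000·5.0000] = 1.5553; exercise value = 0.0000 ≤ continuation, so V_0 = 1.5553

$1.56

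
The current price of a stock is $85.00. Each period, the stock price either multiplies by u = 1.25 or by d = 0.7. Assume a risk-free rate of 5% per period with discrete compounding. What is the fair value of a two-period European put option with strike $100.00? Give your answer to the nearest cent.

Risk-neutral probability p = (1 + 0.05 − 0.7)/(1.25 − 0.7) = 0.3500/0.5500 = 0.6364
Terminal stock prices: S_uu = 132.8, S_ud = 74.38, S_dd = 41.65
Terminal payoffs (K − S): max(-32.81, 0) = 0, max(25.62, 0) = 25.62, max(58.35, 0) = 58.35
Node u (S = 106.2): V_u = 1/1.05·[0.6364·0.0000 + 0.3636·25.6250] = 8.8745
Node d (S = 59.5): V_d = 1/1.05·[0.6364·25.6250 + 0.3636·58.3500] = 35.7381
Node 0 (S = 85): V_0 = 1/1.05·[0.6364·8.8745 + 0.3636·35.7381] = 17.7553

$17.76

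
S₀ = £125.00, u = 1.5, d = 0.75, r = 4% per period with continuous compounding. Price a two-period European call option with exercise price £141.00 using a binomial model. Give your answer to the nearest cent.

Risk-neutral probability p = (e^0.04 − 0.75)/(1.5 − 0.75) = 0.2908/0.7500 = 0.3877
Terminal stock prices: S_uu = 281.2, S_ud = 140.6, S_dd = 70.31
Terminal payoffs (S − K): max(140.2, 0) = 140.2, max(-0.375, 0) = 0, max(-70.69, 0) = 0
Node u (S = 187.5): V_u = e^(−0.04)·[0.3877·140.2500 + 0.6123·0.0000] = 52.2493
Node d (S = 93.75): V_d = e^(−0.04)·[0.3877·0.0000 + 0.6123·0.0000] = 0.0000
Node 0 (S = 125): V_0 = e^(−0.04)·[0.3877·52.2493 + 0.6123·0.0000] = 19.4652

£19.47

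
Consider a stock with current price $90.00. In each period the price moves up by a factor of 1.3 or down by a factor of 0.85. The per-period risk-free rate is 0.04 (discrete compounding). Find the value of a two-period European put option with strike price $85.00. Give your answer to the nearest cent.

Risk-neutral probability p = (1 + 0.04 − 0.85)/(1.3 − 0.85) = 0.1900/0.4500 = 0.4222
Terminal stock prices: S_uu = 152.1, S_ud = 99.45, S_dd = 65.02
Terminal payoffs (K − S): max(-67.1, 0) = 0, max(-14.45, 0) = 0, max(19.98, 0) = 19.98
Node u (S = 117): V_u = 1/1.04·[0.4222·0.0000 + 0.5778·0.0000] = 0.0000
Node d (S = 76.5): V_d = 1/1.04·[0.4222·0.0000 + 0.5778·19.9750] = 11.0972
Node 0 (S = 90): V_0 = 1/1.04·[0.4222·0.0000 + 0.5778·11.0972] = 6.1651

$6.17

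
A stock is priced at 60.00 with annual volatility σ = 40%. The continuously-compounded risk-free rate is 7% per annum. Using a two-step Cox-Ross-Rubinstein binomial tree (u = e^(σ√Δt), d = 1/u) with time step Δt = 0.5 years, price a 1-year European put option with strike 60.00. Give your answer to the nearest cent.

CRR parameters: u = e^(σ√Δt) = e^(0.4·√0.5) = 1.3269, d = 1/u = 0.7536
Per-period rate: rΔt = 0.07·0.5 = 0.035, so R = e^0.035 = 1.0356
Risk-neutral probability p = (e^0.035 − 0.7536)/(1.3269 − 0.7536) = 0.2820/0.5733 = 0.4919
Terminal stock prices: S_uu = 105.6, S_ud = 60, S_dd = 34.08
Terminal payoffs (K − S): max(-45.64, 0) = 0, max(0, 0) = 0, max(25.92, 0) = 25.92
Node u (S = 79.61): V_u = e^(−0.035)·[0.4919·0.0000 + 0.5081·0.0000] = 0.0000
Node d (S = 45.22): V_d = e^(−0.035)·[0.4919·0.0000 + 0.5081·25.9218] = 12.7180
Node 0 (S = 60): V_0 = e^(−0.035)·[0.4919·0.0000 + 0.5081·12.7180] = 6.2399

6.24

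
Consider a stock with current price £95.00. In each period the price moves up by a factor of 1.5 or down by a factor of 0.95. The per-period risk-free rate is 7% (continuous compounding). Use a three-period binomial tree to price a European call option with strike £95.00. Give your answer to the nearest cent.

£23.15

Risk-neutral probability p = (e^0.07 − 0.95)/(1.5 − 0.95) = 0.1225/0.5500 = 0.2227
Terminal stock prices: S_uuu = 320.6, S_uud = 203.1, S_udd = 128.6, S_ddd = 81.45
Terminal payoffs (S − K): max(225.6, 0) = 225.6, max(108.1, 0) = 108.1, max(33.61, 0) = 33.61, max(-13.55, 0) = 0
Node uu (S = 213.8): V_uu = e^(−0.07)·[0.2227·225.6250 + 0.7773·108.0625] = 125.1726
Node ud (S = 135.4): V_ud = e^(−0.07)·[0.2227·108.0625 + 0.7773·33.6062] = 46.7976
Node dd (S = 85.74): V_dd = e^(−0.07)·[0.2227·33.6062 + 0.7773·0.0000] = 6.9795
Node u (S = 142.5): V_u = e^(−0.07)·[0.2227·125.1726 + 0.7773·46.7976] = 59.9110
Node d (S = 90.25): V_d = e^(−0.07)·[0.2227·46.7976 + 0.7773·6.9795] = 14.7772
Node 0 (S = 95): V_0 = e^(−0.07)·[0.2227·59.9110 + 0.7773·14.7772] = 23.1517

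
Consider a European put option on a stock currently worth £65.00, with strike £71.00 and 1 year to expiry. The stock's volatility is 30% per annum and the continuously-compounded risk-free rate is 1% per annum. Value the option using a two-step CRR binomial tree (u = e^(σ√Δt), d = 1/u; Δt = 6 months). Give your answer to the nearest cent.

£11.20

CRR parameters: u = e^(σ√Δt) = e^(0.3·√0.5) = 1.2363, d = 1/u = 0.8089
Per-period rate: rΔt = 0.01·0.5 = 0.005, so R = e^0.005 = 1.0050
Risk-neutral probability p = (e^0.005 − 0.8089)/(1.2363 − 0.8089) = 0.1962/0.4275 = 0.4589
Terminal stock prices: S_uu = 99.35, S_ud = 65, S_dd = 42.53
Terminal payoffs (K − S): max(-28.35, 0) = 0, max(6, 0) = 6, max(28.47, 0) = 28.47
Node u (S = 80.36): V_u = e^(−0.005)·[0.4589·0.0000 + 0.5411·6.0000] = 3.2305
Node d (S = 52.58): V_d = e^(−0.005)·[0.4589·6.0000 + 0.5411·28.4737] = 18.0701
Node 0 (S = 65): V_0 = e^(−0.005)·[0.4589·3.2305 + 0.5411·18.0701] = 11.2042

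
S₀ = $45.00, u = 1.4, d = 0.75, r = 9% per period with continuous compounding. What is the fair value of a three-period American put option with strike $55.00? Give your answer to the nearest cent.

$10.89

Risk-neutral probability p = (e^0.09 − 0.75)/(1.4 − 0.75) = 0.3442/0.6500 = 0.5295
Terminal stock prices: S_uuu = 123.5, S_uud = 66.15, S_udd = 35.44, S_ddd = 18.98
Terminal payoffs (K − S): max(-68.48, 0) = 0, max(-11.15, 0) = 0, max(19.56, 0) = 19.56, max(36.02, 0) = 36.02
Node uu (S = 88.2): continuation = e^(−0.09)·[0.5295·0.0000 + 0.4705·0.0000] = 0.0000; exercise value = 0.0000 ≤ continuation, so V_uu = 0.0000
Node ud (S = 47.25): continuation = e^(−0.09)·[0.5295·0.0000 + 0.4705·19.5625] = 8.4120; exercise value = 7.7500 ≤ continuation, so V_ud = 8.4120
Node dd (S = 25.31): continuation = e^(−0.09)·[0.5295·19.5625 + 0.4705·36.0156] = 24.9537; exercise value = 29.6875 > continuation, so V_dd = 29.6875 (exercise)
Node u (S = 63): continuation = e^(−0.09)·[0.5295·0.0000 + 0.4705·8.4120] = 3.6172; exercise value = 0.0000 ≤ continuation, so V_u = 3.6172
Node d (S = 33.75): continuation = e^(−0.09)·[0.5295·8.4120 + 0.4705·29.6875] = 16.8366; exercise value = 21.2500 > continuation, so V_d = 21.2500 (exercise)
Node 0 (S = 45): continuation = e^(−0.09)·[0.5295·3.6172 + 0.4705·21.2500] = 10.8881; exercise value = 10.0000 ≤ continuation, so V_0 = 10.8881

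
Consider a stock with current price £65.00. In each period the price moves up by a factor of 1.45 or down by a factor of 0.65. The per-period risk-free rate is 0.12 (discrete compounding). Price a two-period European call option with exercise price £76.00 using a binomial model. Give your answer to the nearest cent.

Risk-neutral probability p = (1 + 0.12 − 0.65)/(1.45 − 0.65) = 0.4700/0.8000 = 0.5875
Terminal stock prices: S_uu = 136.7, S_ud = 61.26, S_dd = 27.46
Terminal payoffs (S − K): max(60.66, 0) = 60.66, max(-14.74, 0) = 0, max(-48.54, 0) = 0
Node u (S = 94.25): V_u = 1/1.12·[0.5875·60.6625 + 0.4125·0.0000] = 31.8207
Node d (S = 42.25): V_d = 1/1.12·[0.5875·0.0000 + 0.4125·0.0000] = 0.0000
Node 0 (S = 65): V_0 = 1/1.12·[0.5875·31.8207 + 0.4125·0.0000] = 16.6917

£16.69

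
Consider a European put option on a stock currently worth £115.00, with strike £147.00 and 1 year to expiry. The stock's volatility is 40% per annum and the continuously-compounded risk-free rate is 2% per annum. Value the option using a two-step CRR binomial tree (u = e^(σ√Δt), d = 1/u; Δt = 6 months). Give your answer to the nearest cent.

CRR parameters: u = e^(σ√Δt) = e^(0.4·√0.5) = 1.3269, d = 1/u = 0.7536
Per-period rate: rΔt = 0.02·0.5 = 0.01, so R = e^0.01 = 1.0101
Risk-neutral probability p = (e^0.01 − 0.7536)/(1.3269 − 0.7536) = 0.2564/0.5733 = 0.4473
Terminal stock prices: S_uu = 202.5, S_ud = 115, S_dd = 65.32
Terminal payoffs (K − S): max(-55.48, 0) = 0, max(32, 0) = 32, max(81.68, 0) = 81.68
Node u (S = 152.6): V_u = e^(−0.01)·[0.4473·0.0000 + 0.5527·32.0000] = 17.5108
Node d (S = 86.67): V_d = e^(−0.01)·[0.4473·32.0000 + 0.5527·81.6834] = 58.8689
Node 0 (S = 115): V_0 = e^(−0.01)·[0.4473·17.5108 + 0.5527·58.8689] = 39.9682

£39.97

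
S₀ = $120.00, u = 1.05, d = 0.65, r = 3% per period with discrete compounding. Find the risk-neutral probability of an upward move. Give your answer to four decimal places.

p = 0.9500

Risk-neutral probability p = (1 + 0.03 − 0.65)/(1.05 − 0.65) = 0.3800/0.4000 = 0.9500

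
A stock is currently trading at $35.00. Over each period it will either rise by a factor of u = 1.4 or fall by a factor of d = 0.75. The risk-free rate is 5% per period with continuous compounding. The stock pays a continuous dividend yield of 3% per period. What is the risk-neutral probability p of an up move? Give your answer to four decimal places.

p = 0.4157

Per-period risk-free factor R = e^0.05 = 1.0513; dividend-adjusted growth = e^(0.05−0.03) = 1.0202.
Risk-neutral probability p = (1.0202 − 0.75)/(1.4 − 0.75) = 0.2702/0.6500 = 0.4157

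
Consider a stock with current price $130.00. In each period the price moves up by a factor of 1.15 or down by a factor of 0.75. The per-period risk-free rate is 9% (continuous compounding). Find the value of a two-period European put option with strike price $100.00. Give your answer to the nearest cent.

$0.44

Risk-neutral probability p = (e^0.09 − 0.75)/(1.15 − 0.75) = 0.3442/0.4000 = 0.8604
Terminal stock prices: S_uu = 171.9, S_ud = 112.1, S_dd = 73.12
Terminal payoffs (K − S): max(-71.92, 0) = 0, max(-12.12, 0) = 0, max(26.88, 0) = 26.88
Node u (S = 149.5): V_u = e^(−0.09)·[0.8604·0.0000 + 0.1396·0.0000] = 0.0000
Node d (S = 97.5): V_d = e^(−0.09)·[0.8604·0.0000 + 0.1396·26.8750] = 3.4280
Node 0 (S = 130): V_0 = e^(−0.09)·[0.8604·0.0000 + 0.1396·3.4280] = 0.4372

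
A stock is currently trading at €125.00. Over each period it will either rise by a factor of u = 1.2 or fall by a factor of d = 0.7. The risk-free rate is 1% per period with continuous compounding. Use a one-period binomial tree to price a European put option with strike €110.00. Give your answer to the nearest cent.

Risk-neutral probability p = (e^0.01 − 0.7)/(1.2 − 0.7) = 0.3101/0.5000 = 0.6201
Terminal stock prices: S_u = 150, S_d = 87.5
Terminal payoffs (K − S): max(-40, 0) = 0, max(22.5, 0) = 22.5
Node 0 (S = 125): V_0 = e^(−0.01)·[0.6201·0.0000 + 0.3799·22.5000] = 8.4627

€8.46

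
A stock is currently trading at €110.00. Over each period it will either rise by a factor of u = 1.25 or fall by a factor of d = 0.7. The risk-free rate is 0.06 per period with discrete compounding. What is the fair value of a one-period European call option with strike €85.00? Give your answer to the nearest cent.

€32.42

Risk-neutral probability p = (1 + 0.06 − 0.7)/(1.25 − 0.7) = 0.3600/0.5500 = 0.6545
Terminal stock prices: S_u = 137.5, S_d = 77
Terminal payoffs (S − K): max(52.5, 0) = 52.5, max(-8, 0) = 0
Node 0 (S = 110): V_0 = 1/1.06·[0.6545·52.5000 + 0.3455·0.0000] = 32.4185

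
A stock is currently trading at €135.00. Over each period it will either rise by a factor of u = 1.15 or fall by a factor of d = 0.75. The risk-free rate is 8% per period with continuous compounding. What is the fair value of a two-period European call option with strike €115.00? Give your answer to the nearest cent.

€37.93

Risk-neutral probability p = (e^0.08 − 0.75)/(1.15 − 0.75) = 0.3333/0.4000 = 0.8332
Terminal stock prices: S_uu = 178.5, S_ud = 116.4, S_dd = 75.94
Terminal payoffs (S − K): max(63.54, 0) = 63.54, max(1.438, 0) = 1.438, max(-39.06, 0) = 0
Node u (S = 155.2): V_u = e^(−0.08)·[0.8332·63.5375 + 0.1668·1.4375] = 49.0916
Node d (S = 101.2): V_d = e^(−0.08)·[0.8332·1.4375 + 0.1668·0.0000] = 1.1057
Node 0 (S = 135): V_0 = e^(−0.08)·[0.8332·49.0916 + 0.1668·1.1057] = 37.9294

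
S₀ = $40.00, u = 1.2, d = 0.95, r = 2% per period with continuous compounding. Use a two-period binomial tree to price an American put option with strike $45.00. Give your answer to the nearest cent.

Risk-neutral probability p = (e^0.02 − 0.95)/(1.2 − 0.95) = 0.0702/0.2500 = 0.2808
Terminal stock prices: S_uu = 57.6, S_ud = 45.6, S_dd = 36.1
Terminal payoffs (K − S): max(-12.6, 0) = 0, max(-0.6, 0) = 0, max(8.9, 0) = 8.9
Node u (S = 48): continuation = e^(−0.02)·[0.2808·0.0000 + 0.7192·0.0000] = 0.0000; exercise value = 0.0000 ≤ continuation, so V_u = 0.0000
Node d (S = 38): continuation = e^(−0.02)·[0.2808·0.0000 + 0.7192·8.9000] = 6.2741; exercise value = 7.0000 > continuation, so V_d = 7.0000 (exercise)
Node 0 (S = 40): continuation = e^(−0.02)·[0.2808·0.0000 + 0.7192·7.0000] = 4.9347; exercise value = 5.0000 > continuation, so V_0 = 5.0000 (exercise)

$5.00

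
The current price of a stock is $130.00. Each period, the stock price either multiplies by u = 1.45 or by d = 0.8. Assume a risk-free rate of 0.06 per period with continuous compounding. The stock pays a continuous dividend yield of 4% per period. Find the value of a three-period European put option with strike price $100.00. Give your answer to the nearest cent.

Per-period risk-free factor R = e^0.06 = 1.0618; dividend-adjusted growth = e^(0.06−0.04) = 1.0202.
Risk-neutral probability p = (1.0202 − 0.8)/(1.45 − 0.8) = 0.2202/0.6500 = 0.3388
Terminal stock prices: S_uuu = 396.3, S_uud = 218.7, S_udd = 120.6, S_ddd = 66.56
Terminal payoffs (K − S): max(-296.3, 0) = 0, max(-118.7, 0) = 0, max(-20.64, 0) = 0, max(33.44, 0) = 33.44
Node uu (S = 273.3): V_uu = e^(−0.06)·[0.3388·0.0000 + 0.6612·0.0000] = 0.0000
Node ud (S = 150.8): V_ud = e^(−0.06)·[0.3388·0.0000 + 0.6612·0.0000] = 0.0000
Node dd (S = 83.2): V_dd = e^(−0.06)·[0.3388·0.0000 + 0.6612·33.4400] = 20.8238
Node u (S = 188.5): V_u = e^(−0.06)·[0.3388·0.0000 + 0.6612·0.0000] = 0.0000
Node d (S = 104): V_d = e^(−0.06)·[0.3388·0.0000 + 0.6612·20.8238] = 12.9674
Node 0 (S = 130): V_0 = e^(−0.06)·[0.3388·0.0000 + 0.6612·12.9674] = 8.0751

$8.08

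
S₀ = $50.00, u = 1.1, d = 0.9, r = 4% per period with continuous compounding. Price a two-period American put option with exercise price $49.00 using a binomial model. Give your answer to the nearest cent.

$1.14

Risk-neutral probability p = (e^0.04 − 0.9)/(1.1 − 0.9) = 0.1408/0.2000 = 0.7041
Terminal stock prices: S_uu = 60.5, S_ud = 49.5, S_dd = 40.5
Terminal payoffs (K − S): max(-11.5, 0) = 0, max(-0.5, 0) = 0, max(8.5, 0) = 8.5
Node u (S = 55): continuation = e^(−0.04)·[0.7041·0.0000 + 0.2959·0.0000] = 0.0000; exercise value = 0.0000 ≤ continuation, so V_u = 0.0000
Node d (S = 45): continuation = e^(−0.04)·[0.7041·0.0000 + 0.2959·8.5000] = 2.4169; exercise value = 4.0000 > continuation, so V_d = 4.0000 (exercise)
Node 0 (S = 50): continuation = e^(−0.04)·[0.7041·0.0000 + 0.2959·4.0000] = 1.1374; exercise value = 0.0000 ≤ continuation, so V_0 = 1.1374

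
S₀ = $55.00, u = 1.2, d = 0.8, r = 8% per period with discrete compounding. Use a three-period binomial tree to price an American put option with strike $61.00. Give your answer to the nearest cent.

$6.20

Risk-neutral probability p = (1 + 0.08 − 0.8)/(1.2 − 0.8) = 0.2800/0.4000 = 0.7000
Terminal stock prices: S_uuu = 95.04, S_uud = 63.36, S_udd = 42.24, S_ddd = 28.16
Terminal payoffs (K − S): max(-34.04, 0) = 0, max(-2.36, 0) = 0, max(18.76, 0) = 18.76, max(32.84, 0) = 32.84
Node uu (S = 79.2): continuation = 1/1.08·[0.7000·0.0000 + 0.3000·0.0000] = 0.0000; exercise value = 0.0000 ≤ continuation, so V_uu = 0.0000
Node ud (S = 52.8): continuation = 1/1.08·[0.7000·0.0000 + 0.3000·18.7600] = 5.2111; exercise value = 8.2000 > continuation, so V_ud = 8.2000 (exercise)
Node dd (S = 35.2): continuation = 1/1.08·[0.7000·18.7600 + 0.3000·32.8400] = 21.2815; exercise value = 25.8000 > continuation, so V_dd = 25.8000 (exercise)
Node u (S = 66): continuation = 1/1.08·[0.7000·0.0000 + 0.3000·8.2000] = 2.2778; exercise value = 0.0000 ≤ continuation, so V_u = 2.2778
Node d (S = 44): continuation = 1/1.08·[0.7000·8.2000 + 0.3000·25.8000] = 12.4815; exercise value = 17.0000 > continuation, so V_d = 17.0000 (exercise)
Node 0 (S = 55): continuation = 1/1.08·[0.7000·2.2778 + 0.3000·17.0000] = 6.1986; exercise value = 6.0000 ≤ continuation, so V_0 = 6.1986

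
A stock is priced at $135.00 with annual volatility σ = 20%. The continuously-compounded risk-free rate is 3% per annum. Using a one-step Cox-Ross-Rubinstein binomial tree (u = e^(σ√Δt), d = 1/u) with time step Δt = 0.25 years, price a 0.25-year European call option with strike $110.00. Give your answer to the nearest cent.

$25.82

CRR parameters: u = e^(σ√Δt) = e^(0.2·√0.25) = 1.1052, d = 1/u = 0.9048
Per-period rate: rΔt = 0.03·0.25 = 0.0075, so R = e^0.0075 = 1.0075
Risk-neutral probability p = (e^0.0075 − 0.9048)/(1.1052 − 0.9048) = 0.1027/0.2003 = 0.5126
Terminal stock prices: S_u = 149.2, S_d = 122.2
Terminal payoffs (S − K): max(39.2, 0) = 39.2, max(12.15, 0) = 12.15
Node 0 (S = 135): V_0 = e^(−0.0075)·[0.5126·39.1981 + 0.4874·12.1531] = 25.8219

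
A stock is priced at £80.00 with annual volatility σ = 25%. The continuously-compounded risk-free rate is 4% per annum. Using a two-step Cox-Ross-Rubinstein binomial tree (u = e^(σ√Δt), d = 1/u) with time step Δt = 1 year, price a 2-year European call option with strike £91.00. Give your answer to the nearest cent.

£10.15

CRR parameters: u = e^(σ√Δt) = e^(0.25·√1) = 1.2840, d = 1/u = 0.7788
Per-period rate: rΔt = 0.04·1 = 0.04, so R = e^0.04 = 1.0408
Risk-neutral probability p = (e^0.04 − 0.7788)/(1.2840 − 0.7788) = 0.2620/0.5052 = 0.5186
Terminal stock prices: S_uu = 131.9, S_ud = 80, S_dd = 48.52
Terminal payoffs (S − K): max(40.9, 0) = 40.9, max(-11, 0) = 0, max(-42.48, 0) = 0
Node u (S = 102.7): V_u = e^(−0.04)·[0.5186·40.8977 + 0.4814·0.0000] = 20.3779
Node d (S = 62.3): V_d = e^(−0.04)·[0.5186·0.0000 + 0.4814·0.0000] = 0.0000
Node 0 (S = 80): V_0 = e^(−0.04)·[0.5186·20.3779 + 0.4814·0.0000] = 10.1536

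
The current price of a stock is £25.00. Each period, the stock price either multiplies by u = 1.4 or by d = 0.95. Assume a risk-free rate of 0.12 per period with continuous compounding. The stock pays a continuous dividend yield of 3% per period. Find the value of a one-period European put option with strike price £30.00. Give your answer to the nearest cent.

Per-period risk-free factor R = e^0.12 = 1.1275; dividend-adjusted growth = e^(0.12−0.03) = 1.0942.
Risk-neutral probability p = (1.0942 − 0.95)/(1.4 − 0.95) = 0.1442/0.4500 = 0.3204
Terminal stock prices: S_u = 35, S_d = 23.75
Terminal payoffs (K − S): max(-5, 0) = 0, max(6.25, 0) = 6.25
Node 0 (S = 25): V_0 = e^(−0.12)·[0.3204·0.0000 + 0.6796·6.2500] = 3.7673

£3.77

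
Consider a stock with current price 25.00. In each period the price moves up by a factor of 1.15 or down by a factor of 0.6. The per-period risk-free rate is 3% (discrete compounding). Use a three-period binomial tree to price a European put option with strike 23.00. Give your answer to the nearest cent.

Risk-neutral probability p = (1 + 0.03 − 0.6)/(1.15 − 0.6) = 0.4300/0.5500 = 0.7818
Terminal stock prices: S_uuu = 38.02, S_uud = 19.84, S_udd = 10.35, S_ddd = 5.4
Terminal payoffs (K − S): max(-15.02, 0) = 0, max(3.163, 0) = 3.163, max(12.65, 0) = 12.65, max(17.6, 0) = 17.6
Node uu (S = 33.06): V_uu = 1/1.03·[0.7818·0.0000 + 0.2182·3.1625] = 0.6699
Node ud (S = 17.25): V_ud = 1/1.03·[0.7818·3.1625 + 0.2182·12.6500] = 5.0801
Node dd (S = 9): V_dd = 1/1.03·[0.7818·12.6500 + 0.2182·17.6000] = 13.3301
Node u (S = 28.75): V_u = 1/1.03·[0.7818·0.6699 + 0.2182·5.0801] = 1.5846
Node d (S = 15): V_d = 1/1.03·[0.7818·5.0801 + 0.2182·13.3301] = 6.6797
Node 0 (S = 25): V_0 = 1/1.03·[0.7818·1.5846 + 0.2182·6.6797] = 2.6177

2.62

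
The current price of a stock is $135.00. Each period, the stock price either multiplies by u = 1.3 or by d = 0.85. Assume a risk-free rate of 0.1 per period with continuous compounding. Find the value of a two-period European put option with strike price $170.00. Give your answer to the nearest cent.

$19.49

Risk-neutral probability p = (e^0.1 − 0.85)/(1.3 − 0.85) = 0.2552/0.4500 = 0.5670
Terminal stock prices: S_uu = 228.2, S_ud = 149.2, S_dd = 97.54
Terminal payoffs (K − S): max(-58.15, 0) = 0, max(20.83, 0) = 20.83, max(72.46, 0) = 72.46
Node u (S = 175.5): V_u = e^(−0.1)·[0.5670·0.0000 + 0.4330·20.8250] = 8.1582
Node d (S = 114.8): V_d = e^(−0.1)·[0.5670·20.8250 + 0.4330·72.4625] = 39.0724
Node 0 (S = 135): V_0 = e^(−0.1)·[0.5670·8.1582 + 0.4330·39.0724] = 19.4926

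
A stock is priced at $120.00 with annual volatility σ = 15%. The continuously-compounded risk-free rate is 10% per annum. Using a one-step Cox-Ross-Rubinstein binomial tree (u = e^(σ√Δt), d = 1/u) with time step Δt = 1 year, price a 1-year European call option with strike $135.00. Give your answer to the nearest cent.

$3.25

CRR parameters: u = e^(σ√Δt) = e^(0.15·√1) = 1.1618, d = 1/u = 0.8607
Per-period rate: rΔt = 0.1·1 = 0.1, so R = e^0.1 = 1.1052
Risk-neutral probability p = (e^0.1 − 0.8607)/(1.1618 − 0.8607) = 0.2445/0.3011 = 0.8118
Terminal stock prices: S_u = 139.4, S_d = 103.3
Terminal payoffs (S − K): max(4.42, 0) = 4.42, max(-31.72, 0) = 0
Node 0 (S = 120): V_0 = e^(−0.1)·[0.8118·4.4201 + 0.1882·0.0000] = 3.2469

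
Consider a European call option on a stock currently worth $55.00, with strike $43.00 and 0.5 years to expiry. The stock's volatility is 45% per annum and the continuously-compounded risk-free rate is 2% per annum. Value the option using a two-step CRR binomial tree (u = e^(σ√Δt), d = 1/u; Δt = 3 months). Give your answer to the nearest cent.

$14.76

CRR parameters: u = e^(σ√Δt) = e^(0.45·√0.25) = 1.2523, d = 1/u = 0.7985
Per-period rate: rΔt = 0.02·0.25 = 0.005, so R = e^0.005 = 1.0050
Risk-neutral probability p = (e^0.005 − 0.7985)/(1.2523 − 0.7985) = 0.2065/0.4538 = 0.4550
Terminal stock prices: S_uu = 86.26, S_ud = 55, S_dd = 35.07
Terminal payoffs (S − K): max(43.26, 0) = 43.26, max(12, 0) = 12, max(-7.93, 0) = 0
Node u (S = 68.88): V_u = e^(−0.005)·[0.4550·43.2572 + 0.5450·12.0000] = 26.0922
Node d (S = 43.92): V_d = e^(−0.005)·[0.4550·12.0000 + 0.5450·0.0000] = 5.4331
Node 0 (S = 55): V_0 = e^(−0.005)·[0.4550·26.0922 + 0.5450·5.4331] = 14.7597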